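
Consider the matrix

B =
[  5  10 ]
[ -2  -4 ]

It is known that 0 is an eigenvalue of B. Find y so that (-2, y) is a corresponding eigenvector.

1

We need (B)v = 0.
B = [[5, 10], [-2, -4]].
Row 1: (5)·-2 + (10)·y = 0
Row 2: (-2)·-2 + (-4)·y = 0
Solving gives y = 1.
Check: B·(-2, 1) = (0, 0) = 0·(-2, 1).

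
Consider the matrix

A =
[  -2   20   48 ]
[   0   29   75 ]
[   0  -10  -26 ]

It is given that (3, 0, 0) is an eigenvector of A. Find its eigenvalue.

-2

Compute Av: A·(3, 0, 0) = (-6, 0, 0).
Since Av = λv, compare component 1: -6 = λ·3, so λ = -2.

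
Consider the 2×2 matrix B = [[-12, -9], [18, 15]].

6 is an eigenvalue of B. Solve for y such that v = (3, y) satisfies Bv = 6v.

We need (B - 6I)v = 0.
B - 6I = [[-18, -9], [18, 9]].
Row 1: (-18)·3 + (-9)·y = 0
Row 2: (18)·3 + (9)·y = 0
Solving gives y = -6.
Check: B·(3, -6) = (18, -36) = 6·(3, -6).

-6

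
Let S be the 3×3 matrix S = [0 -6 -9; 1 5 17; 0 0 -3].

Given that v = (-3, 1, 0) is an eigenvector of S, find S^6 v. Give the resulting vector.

First find the eigenvalue: Sv = (-6, 2, 0) = 2·(-3, 1, 0), so λ = 2.
Then S^6 v = λ^6·v = 2^6·(-3, 1, 0) = 64·(-3, 1, 0) = (-192, 64, 0).

(-192, 64, 0)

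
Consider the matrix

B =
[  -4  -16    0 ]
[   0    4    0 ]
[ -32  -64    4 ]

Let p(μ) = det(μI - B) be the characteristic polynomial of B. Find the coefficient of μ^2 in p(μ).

The coefficient of μ^2 of det(μI - B) is −trace(B).
trace(B) = (-4) + (4) + (4) = 4, so the coefficient is -4.

-4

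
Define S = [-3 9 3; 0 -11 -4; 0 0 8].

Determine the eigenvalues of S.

S is upper triangular, so its eigenvalues are the diagonal entries.
Diagonal: -3, -11, 8.

-11, -3, 8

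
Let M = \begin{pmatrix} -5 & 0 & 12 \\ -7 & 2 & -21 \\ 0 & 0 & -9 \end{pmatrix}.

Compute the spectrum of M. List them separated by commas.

-9, -5, 2

The characteristic polynomial is p(λ) = det(λI - M).
Cofactor expansion gives p(λ) = λ^3 + 12λ^2 + 17λ - 90.
Try λ = 2: p(2) = 0, so 2 is a root.
Factor out (λ - 2): p(λ) = (λ - 2)·(λ^2 + 14λ + 45).
The quadratic factors as (λ + 9)·(λ + 5).
Eigenvalues: -9, -5, 2.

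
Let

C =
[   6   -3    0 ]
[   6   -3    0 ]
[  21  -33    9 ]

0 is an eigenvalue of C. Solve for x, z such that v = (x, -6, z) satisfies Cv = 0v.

-3, -15

We need (C)v = 0.
C = [[6, -3, 0], [6, -3, 0], [21, -33, 9]].
Row 1: (6)·x + (-3)·-6 + (0)·z = 0
Row 2: (6)·x + (-3)·-6 + (0)·z = 0
Row 3: (21)·x + (-33)·-6 + (9)·z = 0
Solving gives x = -3, z = -15.
Check: C·(-3, -6, -15) = (0, 0, 0) = 0·(-3, -6, -15).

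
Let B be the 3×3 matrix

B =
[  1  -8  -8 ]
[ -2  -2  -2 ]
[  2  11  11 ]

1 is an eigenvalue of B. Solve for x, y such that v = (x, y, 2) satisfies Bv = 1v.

We need (B - 1I)v = 0.
B - 1I = [[0, -8, -8], [-2, -3, -2], [2, 11, 10]].
Row 1: (0)·x + (-8)·y + (-8)·2 = 0
Row 2: (-2)·x + (-3)·y + (-2)·2 = 0
Row 3: (2)·x + (11)·y + (10)·2 = 0
Solving gives x = 1, y = -2.
Check: B·(1, -2, 2) = (1, -2, 2) = 1·(1, -2, 2).

1, -2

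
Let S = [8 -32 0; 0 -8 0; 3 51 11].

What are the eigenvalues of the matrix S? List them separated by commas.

Compute the characteristic polynomial p(λ) = det(λI - S).
Expanding the 3×3 determinant: p(λ) = λ^3 - 11λ^2 - 64λ + 704.
Rational-root test: λ = 8 gives p(8) = 0.
Dividing by (λ - 8) leaves λ^2 - 3λ - 88.
The quadratic factors as (λ + 8)·(λ - 11).
Eigenvalues: -8, 8, 11.

-8, 8, 11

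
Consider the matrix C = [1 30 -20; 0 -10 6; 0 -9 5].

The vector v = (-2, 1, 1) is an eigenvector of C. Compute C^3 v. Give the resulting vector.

(128, -64, -64)

First find the eigenvalue: Cv = (8, -4, -4) = -4·(-2, 1, 1), so λ = -4.
Then C^3 v = λ^3·v = (-4)^3·(-2, 1, 1) = -64·(-2, 1, 1) = (128, -64, -64).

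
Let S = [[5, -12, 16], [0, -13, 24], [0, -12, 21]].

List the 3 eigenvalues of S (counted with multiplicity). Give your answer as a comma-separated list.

3, 5, 5

Set up det(λI - S) = 0.
Cofactor expansion gives p(λ) = λ^3 - 13λ^2 + 55λ - 75.
Try λ = 3: p(3) = 0, so 3 is a root.
Factor out (λ - 3): p(λ) = (λ - 3)·(λ^2 - 10λ + 25).
The quadratic factor is (λ - 5)^2.
Eigenvalues: 3, 5, 5.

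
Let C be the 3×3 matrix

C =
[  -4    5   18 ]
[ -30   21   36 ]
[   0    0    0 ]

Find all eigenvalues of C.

0, 6, 11

Compute the characteristic polynomial p(μ) = det(μI - C).
Expanding along the first row, p(μ) = μ^3 - 17μ^2 + 66μ.
Rational-root test: μ = 0 gives p(0) = 0.
Dividing by μ leaves μ^2 - 17μ + 66.
The quadratic factors as (μ - 6)·(μ - 11).
Eigenvalues: 0, 6, 11.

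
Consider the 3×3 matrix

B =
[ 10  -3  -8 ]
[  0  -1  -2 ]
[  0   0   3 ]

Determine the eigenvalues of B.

B is upper triangular, so its eigenvalues are the diagonal entries.
Diagonal: 10, -1, 3.

-1, 3, 10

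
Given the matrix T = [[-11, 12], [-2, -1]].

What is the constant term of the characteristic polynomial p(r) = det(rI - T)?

35

p(0) = det(0·I − T) = det(−T) = (−1)^2·det(T).
det(T) = 35, so p(0) = 35.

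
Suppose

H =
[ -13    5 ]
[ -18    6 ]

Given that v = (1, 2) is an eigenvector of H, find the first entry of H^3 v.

-27

First find the eigenvalue: Hv = (-3, -6) = -3·(1, 2), so λ = -3.
Then H^3 v = λ^3·v = (-3)^3·(1, 2) = -27·(1, 2) = (-27, -54).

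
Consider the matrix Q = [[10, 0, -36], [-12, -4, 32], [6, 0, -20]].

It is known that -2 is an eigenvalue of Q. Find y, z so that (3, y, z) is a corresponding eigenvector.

We need (Q + 2I)v = 0.
Q + 2I = [[12, 0, -36], [-12, -2, 32], [6, 0, -18]].
Row 1: (12)·3 + (0)·y + (-36)·z = 0
Row 2: (-12)·3 + (-2)·y + (32)·z = 0
Row 3: (6)·3 + (0)·y + (-18)·z = 0
Solving gives y = -2, z = 1.
Check: Q·(3, -2, 1) = (-6, 4, -2) = -2·(3, -2, 1).

-2, 1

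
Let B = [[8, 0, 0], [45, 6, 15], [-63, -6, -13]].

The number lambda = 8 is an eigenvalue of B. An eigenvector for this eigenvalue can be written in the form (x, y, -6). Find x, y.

2, 0

We need (B - 8I)v = 0.
B - 8I = [[0, 0, 0], [45, -2, 15], [-63, -6, -21]].
Row 1: (0)·x + (0)·y + (0)·-6 = 0
Row 2: (45)·x + (-2)·y + (15)·-6 = 0
Row 3: (-63)·x + (-6)·y + (-21)·-6 = 0
Solving gives x = 2, y = 0.
Check: B·(2, 0, -6) = (16, 0, -48) = 8·(2, 0, -6).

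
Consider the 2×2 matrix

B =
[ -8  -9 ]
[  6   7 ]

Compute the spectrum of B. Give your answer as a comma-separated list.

-2, 1

det(B - μI) = (-8 - μ)(7 - μ) - (-9)·(6) = μ^2 + μ - 2.
This factors as (μ + 2)·(μ - 1) = 0.
Eigenvalues: -2, 1.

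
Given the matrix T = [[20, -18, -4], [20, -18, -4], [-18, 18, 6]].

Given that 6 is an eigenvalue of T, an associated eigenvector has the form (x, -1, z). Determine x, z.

We need (T - 6I)v = 0.
T - 6I = [[14, -18, -4], [20, -24, -4], [-18, 18, 0]].
Row 1: (14)·x + (-18)·-1 + (-4)·z = 0
Row 2: (20)·x + (-24)·-1 + (-4)·z = 0
Row 3: (-18)·x + (18)·-1 + (0)·z = 0
Solving gives x = -1, z = 1.
Check: T·(-1, -1, 1) = (-6, -6, 6) = 6·(-1, -1, 1).

-1, 1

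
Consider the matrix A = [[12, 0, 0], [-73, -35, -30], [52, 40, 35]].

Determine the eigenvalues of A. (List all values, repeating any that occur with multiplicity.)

-5, 5, 12

Set up det(μI - A) = 0.
Expanding the 3×3 determinant: p(μ) = μ^3 - 12μ^2 - 25μ + 300.
Rational-root test: μ = -5 gives p(-5) = 0.
Dividing by (μ + 5) leaves μ^2 - 17μ + 60.
The quadratic factors as (μ - 5)·(μ - 12).
Eigenvalues: -5, 5, 12.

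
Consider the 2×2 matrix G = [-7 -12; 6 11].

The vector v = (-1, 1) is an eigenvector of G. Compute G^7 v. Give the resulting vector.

First find the eigenvalue: Gv = (-5, 5) = 5·(-1, 1), so λ = 5.
Then G^7 v = λ^7·v = 5^7·(-1, 1) = 78125·(-1, 1) = (-78125, 78125).

(-78125, 78125)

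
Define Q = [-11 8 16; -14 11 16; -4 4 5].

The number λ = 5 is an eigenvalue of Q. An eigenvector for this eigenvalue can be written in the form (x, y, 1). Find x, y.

We need (Q - 5I)v = 0.
Q - 5I = [[-16, 8, 16], [-14, 6, 16], [-4, 4, 0]].
Row 1: (-16)·x + (8)·y + (16)·1 = 0
Row 2: (-14)·x + (6)·y + (16)·1 = 0
Row 3: (-4)·x + (4)·y + (0)·1 = 0
Solving gives x = 2, y = 2.
Check: Q·(2, 2, 1) = (10, 10, 5) = 5·(2, 2, 1).

2, 2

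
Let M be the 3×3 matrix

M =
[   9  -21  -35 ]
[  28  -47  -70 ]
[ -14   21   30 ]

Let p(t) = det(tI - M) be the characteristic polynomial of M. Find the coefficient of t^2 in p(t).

8

The coefficient of t^2 of det(tI - M) is −trace(M).
trace(M) = (9) + (-47) + (30) = -8, so the coefficient is 8.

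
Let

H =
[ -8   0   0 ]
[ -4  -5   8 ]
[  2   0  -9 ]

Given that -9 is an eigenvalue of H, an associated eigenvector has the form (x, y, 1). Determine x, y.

0, -2

We need (H + 9I)v = 0.
H + 9I = [[1, 0, 0], [-4, 4, 8], [2, 0, 0]].
Row 1: (1)·x + (0)·y + (0)·1 = 0
Row 2: (-4)·x + (4)·y + (8)·1 = 0
Row 3: (2)·x + (0)·y + (0)·1 = 0
Solving gives x = 0, y = -2.
Check: H·(0, -2, 1) = (0, 18, -9) = -9·(0, -2, 1).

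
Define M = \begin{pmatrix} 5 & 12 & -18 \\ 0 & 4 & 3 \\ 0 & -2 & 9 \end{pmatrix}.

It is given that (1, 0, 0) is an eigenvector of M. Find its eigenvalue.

5

Compute Mv: M·(1, 0, 0) = (5, 0, 0).
Since Mv = λv, compare component 1: 5 = λ·1, so λ = 5.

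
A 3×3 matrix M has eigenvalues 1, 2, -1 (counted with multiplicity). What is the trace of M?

trace(M) is the sum of the eigenvalues: (1) + (2) + (-1) = 2.

2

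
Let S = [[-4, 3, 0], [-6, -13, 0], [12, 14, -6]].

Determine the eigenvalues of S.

The characteristic polynomial is p(r) = det(rI - S).
Expanding the 3×3 determinant: p(r) = r^3 + 23r^2 + 172r + 420.
Since p(-6) = 0, r = -6 is a root.
Dividing by (r + 6) leaves r^2 + 17r + 70.
The quadratic factors as (r + 10)·(r + 7).
Eigenvalues: -10, -7, -6.

-10, -7, -6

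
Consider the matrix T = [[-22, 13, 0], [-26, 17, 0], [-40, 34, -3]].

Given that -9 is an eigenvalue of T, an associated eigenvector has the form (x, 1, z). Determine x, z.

We need (T + 9I)v = 0.
T + 9I = [[-13, 13, 0], [-26, 26, 0], [-40, 34, 6]].
Row 1: (-13)·x + (13)·1 + (0)·z = 0
Row 2: (-26)·x + (26)·1 + (0)·z = 0
Row 3: (-40)·x + (34)·1 + (6)·z = 0
Solving gives x = 1, z = 1.
Check: T·(1, 1, 1) = (-9, -9, -9) = -9·(1, 1, 1).

1, 1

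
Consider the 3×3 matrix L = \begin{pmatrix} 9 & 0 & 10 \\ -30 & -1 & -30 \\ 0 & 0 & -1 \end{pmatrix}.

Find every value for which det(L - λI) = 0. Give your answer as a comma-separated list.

Set up det(lambda·I - L) = 0.
Cofactor expansion gives p(lambda) = lambda^3 - 7·lambda^2 - 17·lambda - 9.
Rational-root test: lambda = 9 gives p(9) = 0.
Factor out (lambda - 9): p(lambda) = (lambda - 9)·(lambda^2 + 2·lambda + 1).
The quadratic factor is (lambda + 1)^2.
Eigenvalues: -1, -1, 9.

-1, -1, 9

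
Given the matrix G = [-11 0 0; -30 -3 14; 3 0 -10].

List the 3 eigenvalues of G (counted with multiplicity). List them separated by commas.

Set up det(lambda·I - G) = 0.
Cofactor expansion gives p(lambda) = lambda^3 + 24·lambda^2 + 173·lambda + 330.
Since p(-3) = 0, lambda = -3 is a root.
Dividing by (lambda + 3) leaves lambda^2 + 21·lambda + 110.
The quadratic factors as (lambda + 11)·(lambda + 10).
Eigenvalues: -11, -10, -3.

-11, -10, -3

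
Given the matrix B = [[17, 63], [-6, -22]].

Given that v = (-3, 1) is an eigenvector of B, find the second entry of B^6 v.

4096

First find the eigenvalue: Bv = (12, -4) = -4·(-3, 1), so λ = -4.
Then B^6 v = λ^6·v = (-4)^6·(-3, 1) = 4096·(-3, 1) = (-12288, 4096).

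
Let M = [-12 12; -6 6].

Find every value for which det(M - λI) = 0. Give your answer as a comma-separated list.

-6, 0

det(M - lambda·I) = (-12 - lambda)(6 - lambda) - (12)·(-6) = lambda^2 + 6·lambda.
This factors as (lambda + 6)·lambda = 0.
Eigenvalues: -6, 0.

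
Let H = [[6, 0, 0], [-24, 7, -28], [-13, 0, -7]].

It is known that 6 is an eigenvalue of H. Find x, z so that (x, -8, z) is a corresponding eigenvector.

We need (H - 6I)v = 0.
H - 6I = [[0, 0, 0], [-24, 1, -28], [-13, 0, -13]].
Row 1: (0)·x + (0)·-8 + (0)·z = 0
Row 2: (-24)·x + (1)·-8 + (-28)·z = 0
Row 3: (-13)·x + (0)·-8 + (-13)·z = 0
Solving gives x = 2, z = -2.
Check: H·(2, -8, -2) = (12, -48, -12) = 6·(2, -8, -2).

2, -2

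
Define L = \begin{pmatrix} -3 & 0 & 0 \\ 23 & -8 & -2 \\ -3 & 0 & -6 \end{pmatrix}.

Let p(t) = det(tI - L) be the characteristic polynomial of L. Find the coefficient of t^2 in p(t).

17

The coefficient of t^2 of det(tI - L) is −trace(L).
trace(L) = (-3) + (-8) + (-6) = -17, so the coefficient is 17.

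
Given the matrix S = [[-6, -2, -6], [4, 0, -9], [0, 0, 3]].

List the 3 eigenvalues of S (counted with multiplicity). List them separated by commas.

Set up det(lambda·I - S) = 0.
Expanding along the first row, p(lambda) = lambda^3 + 3·lambda^2 - 10·lambda - 24.
Try lambda = -2: p(-2) = 0, so -2 is a root.
Dividing by (lambda + 2) leaves lambda^2 + lambda - 12.
The quadratic factors as (lambda + 4)·(lambda - 3).
Eigenvalues: -4, -2, 3.

-4, -2, 3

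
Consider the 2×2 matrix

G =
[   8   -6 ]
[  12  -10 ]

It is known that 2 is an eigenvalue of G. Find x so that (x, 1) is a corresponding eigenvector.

1

We need (G - 2I)v = 0.
G - 2I = [[6, -6], [12, -12]].
Row 1: (6)·x + (-6)·1 = 0
Row 2: (12)·x + (-12)·1 = 0
Solving gives x = 1.
Check: G·(1, 1) = (2, 2) = 2·(1, 1).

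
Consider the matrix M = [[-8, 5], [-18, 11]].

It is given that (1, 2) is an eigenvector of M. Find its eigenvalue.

Compute Mv: M·(1, 2) = (2, 4).
Since Mv = λv, compare component 1: 2 = λ·1, so λ = 2.

2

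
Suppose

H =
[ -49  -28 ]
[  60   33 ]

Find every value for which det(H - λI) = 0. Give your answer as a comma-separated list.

det(H - sI) = (-49 - s)(33 - s) - (-28)·(60) = s^2 + 16s + 63.
This factors as (s + 9)·(s + 7) = 0.
Eigenvalues: -9, -7.

-9, -7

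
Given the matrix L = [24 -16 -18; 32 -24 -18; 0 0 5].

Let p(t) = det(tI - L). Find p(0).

p(0) = det(0·I − L) = det(−L) = (−1)^3·det(L).
det(L) = -320, so p(0) = 320.

320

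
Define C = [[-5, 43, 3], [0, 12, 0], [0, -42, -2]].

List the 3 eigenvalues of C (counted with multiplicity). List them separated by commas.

Set up det(lambda·I - C) = 0.
Expanding the 3×3 determinant: p(lambda) = lambda^3 - 5·lambda^2 - 74·lambda - 120.
Try lambda = -2: p(-2) = 0, so -2 is a root.
Dividing by (lambda + 2) leaves lambda^2 - 7·lambda - 60.
The quadratic factors as (lambda + 5)·(lambda - 12).
Eigenvalues: -5, -2, 12.

-5, -2, 12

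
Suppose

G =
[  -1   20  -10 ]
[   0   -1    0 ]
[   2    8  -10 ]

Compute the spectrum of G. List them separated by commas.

-6, -5, -1

Compute the characteristic polynomial p(s) = det(sI - G).
Expanding the 3×3 determinant: p(s) = s^3 + 12s^2 + 41s + 30.
Since p(-1) = 0, s = -1 is a root.
Factor out (s + 1): p(s) = (s + 1)·(s^2 + 11s + 30).
The quadratic factors as (s + 6)·(s + 5).
Eigenvalues: -6, -5, -1.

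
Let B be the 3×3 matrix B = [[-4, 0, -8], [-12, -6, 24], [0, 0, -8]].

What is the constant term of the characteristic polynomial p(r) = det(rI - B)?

192

p(0) = det(0·I − B) = det(−B) = (−1)^3·det(B).
det(B) = -192, so p(0) = 192.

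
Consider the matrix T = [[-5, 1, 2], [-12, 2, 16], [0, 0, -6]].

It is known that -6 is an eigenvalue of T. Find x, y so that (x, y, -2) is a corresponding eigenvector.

We need (T + 6I)v = 0.
T + 6I = [[1, 1, 2], [-12, 8, 16], [0, 0, 0]].
Row 1: (1)·x + (1)·y + (2)·-2 = 0
Row 2: (-12)·x + (8)·y + (16)·-2 = 0
Row 3: (0)·x + (0)·y + (0)·-2 = 0
Solving gives x = 0, y = 4.
Check: T·(0, 4, -2) = (0, -24, 12) = -6·(0, 4, -2).

0, 4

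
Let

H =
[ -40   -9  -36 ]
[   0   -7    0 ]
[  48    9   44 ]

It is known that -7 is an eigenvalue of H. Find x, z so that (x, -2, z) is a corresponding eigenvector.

We need (H + 7I)v = 0.
H + 7I = [[-33, -9, -36], [0, 0, 0], [48, 9, 51]].
Row 1: (-33)·x + (-9)·-2 + (-36)·z = 0
Row 2: (0)·x + (0)·-2 + (0)·z = 0
Row 3: (48)·x + (9)·-2 + (51)·z = 0
Solving gives x = -6, z = 6.
Check: H·(-6, -2, 6) = (42, 14, -42) = -7·(-6, -2, 6).

-6, 6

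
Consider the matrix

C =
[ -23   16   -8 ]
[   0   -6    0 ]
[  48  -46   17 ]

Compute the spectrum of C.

-7, -6, 1

Compute the characteristic polynomial p(r) = det(rI - C).
Expanding along the first row, p(r) = r^3 + 12r^2 + 29r - 42.
Since p(1) = 0, r = 1 is a root.
Dividing by (r - 1) leaves r^2 + 13r + 42.
The quadratic factors as (r + 7)·(r + 6).
Eigenvalues: -7, -6, 1.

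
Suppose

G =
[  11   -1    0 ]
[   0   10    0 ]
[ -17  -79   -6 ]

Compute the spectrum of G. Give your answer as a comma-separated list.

Set up det(μI - G) = 0.
Cofactor expansion gives p(μ) = μ^3 - 15μ^2 - 16μ + 660.
Try μ = 10: p(10) = 0, so 10 is a root.
Factor out (μ - 10): p(μ) = (μ - 10)·(μ^2 - 5μ - 66).
The quadratic factors as (μ + 6)·(μ - 11).
Eigenvalues: -6, 10, 11.

-6, 10, 11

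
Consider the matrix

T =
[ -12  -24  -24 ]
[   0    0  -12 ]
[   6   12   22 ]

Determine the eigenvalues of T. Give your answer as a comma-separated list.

The characteristic polynomial is p(t) = det(tI - T).
Cofactor expansion gives p(t) = t^3 - 10t^2 + 24t.
Try t = 0: p(0) = 0, so 0 is a root.
Dividing by t leaves t^2 - 10t + 24.
The quadratic factors as (t - 4)·(t - 6).
Eigenvalues: 0, 4, 6.

0, 4, 6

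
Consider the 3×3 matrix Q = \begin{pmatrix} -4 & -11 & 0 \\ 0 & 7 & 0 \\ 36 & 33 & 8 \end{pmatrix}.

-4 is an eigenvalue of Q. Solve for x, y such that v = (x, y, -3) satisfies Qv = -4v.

We need (Q + 4I)v = 0.
Q + 4I = [[0, -11, 0], [0, 11, 0], [36, 33, 12]].
Row 1: (0)·x + (-11)·y + (0)·-3 = 0
Row 2: (0)·x + (11)·y + (0)·-3 = 0
Row 3: (36)·x + (33)·y + (12)·-3 = 0
Solving gives x = 1, y = 0.
Check: Q·(1, 0, -3) = (-4, 0, 12) = -4·(1, 0, -3).

1, 0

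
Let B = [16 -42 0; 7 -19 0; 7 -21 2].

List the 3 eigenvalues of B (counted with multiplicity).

-5, 2, 2

Compute the characteristic polynomial p(lambda) = det(lambda·I - B).
Expanding the 3×3 determinant: p(lambda) = lambda^3 + lambda^2 - 16·lambda + 20.
Try lambda = 2: p(2) = 0, so 2 is a root.
Factor out (lambda - 2): p(lambda) = (lambda - 2)·(lambda^2 + 3·lambda - 10).
The quadratic factors as (lambda + 5)·(lambda - 2).
Eigenvalues: -5, 2, 2.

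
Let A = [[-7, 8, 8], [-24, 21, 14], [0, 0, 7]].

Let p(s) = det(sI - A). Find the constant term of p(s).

-315

p(s) = s^3 - 21s^2 + 143s - 315.
The constant term is -315.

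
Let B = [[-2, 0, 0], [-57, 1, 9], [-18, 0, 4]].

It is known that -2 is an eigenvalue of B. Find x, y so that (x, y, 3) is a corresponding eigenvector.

We need (B + 2I)v = 0.
B + 2I = [[0, 0, 0], [-57, 3, 9], [-18, 0, 6]].
Row 1: (0)·x + (0)·y + (0)·3 = 0
Row 2: (-57)·x + (3)·y + (9)·3 = 0
Row 3: (-18)·x + (0)·y + (6)·3 = 0
Solving gives x = 1, y = 10.
Check: B·(1, 10, 3) = (-2, -20, -6) = -2·(1, 10, 3).

1, 10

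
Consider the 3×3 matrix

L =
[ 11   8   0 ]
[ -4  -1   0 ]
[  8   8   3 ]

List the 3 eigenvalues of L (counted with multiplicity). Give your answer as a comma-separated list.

The characteristic polynomial is p(r) = det(rI - L).
Cofactor expansion gives p(r) = r^3 - 13r^2 + 51r - 63.
Since p(7) = 0, r = 7 is a root.
Dividing by (r - 7) leaves r^2 - 6r + 9.
The quadratic factor is (r - 3)^2.
Eigenvalues: 3, 3, 7.

3, 3, 7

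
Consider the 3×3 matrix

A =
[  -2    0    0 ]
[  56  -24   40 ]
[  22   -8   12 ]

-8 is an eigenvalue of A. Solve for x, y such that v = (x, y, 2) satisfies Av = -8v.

0, 5

We need (A + 8I)v = 0.
A + 8I = [[6, 0, 0], [56, -16, 40], [22, -8, 20]].
Row 1: (6)·x + (0)·y + (0)·2 = 0
Row 2: (56)·x + (-16)·y + (40)·2 = 0
Row 3: (22)·x + (-8)·y + (20)·2 = 0
Solving gives x = 0, y = 5.
Check: A·(0, 5, 2) = (0, -40, -16) = -8·(0, 5, 2).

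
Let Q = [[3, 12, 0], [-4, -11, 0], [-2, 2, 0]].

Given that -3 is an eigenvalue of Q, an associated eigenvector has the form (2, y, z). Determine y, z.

We need (Q + 3I)v = 0.
Q + 3I = [[6, 12, 0], [-4, -8, 0], [-2, 2, 3]].
Row 1: (6)·2 + (12)·y + (0)·z = 0
Row 2: (-4)·2 + (-8)·y + (0)·z = 0
Row 3: (-2)·2 + (2)·y + (3)·z = 0
Solving gives y = -1, z = 2.
Check: Q·(2, -1, 2) = (-6, 3, -6) = -3·(2, -1, 2).

-1, 2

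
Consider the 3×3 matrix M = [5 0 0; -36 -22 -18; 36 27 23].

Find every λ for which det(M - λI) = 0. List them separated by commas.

The characteristic polynomial is p(t) = det(tI - M).
Expanding the 3×3 determinant: p(t) = t^3 - 6t^2 - 15t + 100.
Rational-root test: t = -4 gives p(-4) = 0.
Factor out (t + 4): p(t) = (t + 4)·(t^2 - 10t + 25).
The quadratic factor is (t - 5)^2.
Eigenvalues: -4, 5, 5.

-4, 5, 5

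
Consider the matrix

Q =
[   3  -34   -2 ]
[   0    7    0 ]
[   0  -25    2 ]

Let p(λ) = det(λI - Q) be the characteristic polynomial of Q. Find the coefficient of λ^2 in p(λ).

-12

The coefficient of λ^2 of det(λI - Q) is −trace(Q).
trace(Q) = (3) + (7) + (2) = 12, so the coefficient is -12.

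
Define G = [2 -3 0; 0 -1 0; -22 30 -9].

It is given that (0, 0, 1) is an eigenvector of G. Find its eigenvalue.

-9

Compute Gv: G·(0, 0, 1) = (0, 0, -9).
Since Gv = λv, compare component 3: -9 = λ·1, so λ = -9.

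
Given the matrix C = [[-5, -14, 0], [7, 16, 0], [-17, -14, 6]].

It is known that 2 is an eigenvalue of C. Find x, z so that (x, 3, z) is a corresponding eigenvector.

-6, -15

We need (C - 2I)v = 0.
C - 2I = [[-7, -14, 0], [7, 14, 0], [-17, -14, 4]].
Row 1: (-7)·x + (-14)·3 + (0)·z = 0
Row 2: (7)·x + (14)·3 + (0)·z = 0
Row 3: (-17)·x + (-14)·3 + (4)·z = 0
Solving gives x = -6, z = -15.
Check: C·(-6, 3, -15) = (-12, 6, -30) = 2·(-6, 3, -15).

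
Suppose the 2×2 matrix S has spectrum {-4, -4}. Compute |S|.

det(S) is the product of the eigenvalues: (-4) · (-4) = 16.

16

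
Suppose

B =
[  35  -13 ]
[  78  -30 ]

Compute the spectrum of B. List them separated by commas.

-4, 9

det(B - λI) = (35 - λ)(-30 - λ) - (-13)·(78) = λ^2 - 5λ - 36.
This factors as (λ + 4)·(λ - 9) = 0.
Eigenvalues: -4, 9.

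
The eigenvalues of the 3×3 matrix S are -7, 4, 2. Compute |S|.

det(S) is the product of the eigenvalues: (-7) · (4) · (2) = -56.

-56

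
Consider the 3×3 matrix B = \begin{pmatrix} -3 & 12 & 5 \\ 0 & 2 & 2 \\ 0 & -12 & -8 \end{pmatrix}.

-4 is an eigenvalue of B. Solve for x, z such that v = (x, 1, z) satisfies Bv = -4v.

3, -3

We need (B + 4I)v = 0.
B + 4I = [[1, 12, 5], [0, 6, 2], [0, -12, -4]].
Row 1: (1)·x + (12)·1 + (5)·z = 0
Row 2: (0)·x + (6)·1 + (2)·z = 0
Row 3: (0)·x + (-12)·1 + (-4)·z = 0
Solving gives x = 3, z = -3.
Check: B·(3, 1, -3) = (-12, -4, 12) = -4·(3, 1, -3).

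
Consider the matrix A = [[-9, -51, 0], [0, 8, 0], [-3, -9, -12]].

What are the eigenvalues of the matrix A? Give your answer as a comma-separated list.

Compute the characteristic polynomial p(λ) = det(λI - A).
Cofactor expansion gives p(λ) = λ^3 + 13λ^2 - 60λ - 864.
Since p(8) = 0, λ = 8 is a root.
Dividing by (λ - 8) leaves λ^2 + 21λ + 108.
The quadratic factors as (λ + 12)·(λ + 9).
Eigenvalues: -12, -9, 8.

-12, -9, 8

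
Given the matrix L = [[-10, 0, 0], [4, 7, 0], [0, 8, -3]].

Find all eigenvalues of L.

-10, -3, 7

L is lower triangular, so its eigenvalues are the diagonal entries.
Diagonal: -10, 7, -3.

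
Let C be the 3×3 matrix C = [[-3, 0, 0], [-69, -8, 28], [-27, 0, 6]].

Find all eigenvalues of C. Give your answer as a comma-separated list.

Compute the characteristic polynomial p(r) = det(rI - C).
Expanding the 3×3 determinant: p(r) = r^3 + 5r^2 - 42r - 144.
Since p(-8) = 0, r = -8 is a root.
Factor out (r + 8): p(r) = (r + 8)·(r^2 - 3r - 18).
The quadratic factors as (r + 3)·(r - 6).
Eigenvalues: -8, -3, 6.

-8, -3, 6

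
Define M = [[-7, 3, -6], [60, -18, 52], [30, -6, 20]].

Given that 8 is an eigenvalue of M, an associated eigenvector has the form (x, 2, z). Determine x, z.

We need (M - 8I)v = 0.
M - 8I = [[-15, 3, -6], [60, -26, 52], [30, -6, 12]].
Row 1: (-15)·x + (3)·2 + (-6)·z = 0
Row 2: (60)·x + (-26)·2 + (52)·z = 0
Row 3: (30)·x + (-6)·2 + (12)·z = 0
Solving gives x = 0, z = 1.
Check: M·(0, 2, 1) = (0, 16, 8) = 8·(0, 2, 1).

0, 1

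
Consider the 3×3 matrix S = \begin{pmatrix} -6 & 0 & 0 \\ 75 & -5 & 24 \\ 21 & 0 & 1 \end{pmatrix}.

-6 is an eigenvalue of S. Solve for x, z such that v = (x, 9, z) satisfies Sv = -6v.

We need (S + 6I)v = 0.
S + 6I = [[0, 0, 0], [75, 1, 24], [21, 0, 7]].
Row 1: (0)·x + (0)·9 + (0)·z = 0
Row 2: (75)·x + (1)·9 + (24)·z = 0
Row 3: (21)·x + (0)·9 + (7)·z = 0
Solving gives x = -3, z = 9.
Check: S·(-3, 9, 9) = (18, -54, -54) = -6·(-3, 9, 9).

-3, 9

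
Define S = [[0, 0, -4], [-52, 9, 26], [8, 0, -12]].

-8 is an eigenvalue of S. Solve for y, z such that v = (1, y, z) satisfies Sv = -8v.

We need (S + 8I)v = 0.
S + 8I = [[8, 0, -4], [-52, 17, 26], [8, 0, -4]].
Row 1: (8)·1 + (0)·y + (-4)·z = 0
Row 2: (-52)·1 + (17)·y + (26)·z = 0
Row 3: (8)·1 + (0)·y + (-4)·z = 0
Solving gives y = 0, z = 2.
Check: S·(1, 0, 2) = (-8, 0, -16) = -8·(1, 0, 2).

0, 2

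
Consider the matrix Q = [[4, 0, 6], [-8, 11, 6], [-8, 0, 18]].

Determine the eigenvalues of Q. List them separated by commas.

10, 11, 12

Compute the characteristic polynomial p(λ) = det(λI - Q).
Cofactor expansion gives p(λ) = λ^3 - 33λ^2 + 362λ - 1320.
Since p(10) = 0, λ = 10 is a root.
Factor out (λ - 10): p(λ) = (λ - 10)·(λ^2 - 23λ + 132).
The quadratic factors as (λ - 11)·(λ - 12).
Eigenvalues: 10, 11, 12.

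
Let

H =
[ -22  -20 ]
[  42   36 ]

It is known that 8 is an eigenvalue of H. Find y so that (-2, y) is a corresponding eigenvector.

3

We need (H - 8I)v = 0.
H - 8I = [[-30, -20], [42, 28]].
Row 1: (-30)·-2 + (-20)·y = 0
Row 2: (42)·-2 + (28)·y = 0
Solving gives y = 3.
Check: H·(-2, 3) = (-16, 24) = 8·(-2, 3).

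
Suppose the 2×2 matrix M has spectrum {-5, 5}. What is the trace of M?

trace(M) is the sum of the eigenvalues: (-5) + (5) = 0.

0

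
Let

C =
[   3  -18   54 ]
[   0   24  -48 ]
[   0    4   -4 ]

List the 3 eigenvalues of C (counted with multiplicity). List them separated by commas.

3, 8, 12

Compute the characteristic polynomial p(r) = det(rI - C).
Cofactor expansion gives p(r) = r^3 - 23r^2 + 156r - 288.
Since p(3) = 0, r = 3 is a root.
Factor out (r - 3): p(r) = (r - 3)·(r^2 - 20r + 96).
The quadratic factors as (r - 8)·(r - 12).
Eigenvalues: 3, 8, 12.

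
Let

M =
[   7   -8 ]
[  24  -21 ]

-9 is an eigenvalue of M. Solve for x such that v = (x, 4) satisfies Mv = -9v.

We need (M + 9I)v = 0.
M + 9I = [[16, -8], [24, -12]].
Row 1: (16)·x + (-8)·4 = 0
Row 2: (24)·x + (-12)·4 = 0
Solving gives x = 2.
Check: M·(2, 4) = (-18, -36) = -9·(2, 4).

2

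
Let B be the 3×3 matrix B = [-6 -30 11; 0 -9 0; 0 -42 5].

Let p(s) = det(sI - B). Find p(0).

-270

p(0) = det(0·I − B) = det(−B) = (−1)^3·det(B).
det(B) = 270, so p(0) = -270.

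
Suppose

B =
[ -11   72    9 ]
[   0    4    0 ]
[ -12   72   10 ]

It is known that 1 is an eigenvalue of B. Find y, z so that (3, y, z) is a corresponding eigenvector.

We need (B - 1I)v = 0.
B - 1I = [[-12, 72, 9], [0, 3, 0], [-12, 72, 9]].
Row 1: (-12)·3 + (72)·y + (9)·z = 0
Row 2: (0)·3 + (3)·y + (0)·z = 0
Row 3: (-12)·3 + (72)·y + (9)·z = 0
Solving gives y = 0, z = 4.
Check: B·(3, 0, 4) = (3, 0, 4) = 1·(3, 0, 4).

0, 4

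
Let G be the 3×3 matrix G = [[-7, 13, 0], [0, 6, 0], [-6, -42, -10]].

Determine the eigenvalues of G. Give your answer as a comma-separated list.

-10, -7, 6

Compute the characteristic polynomial p(λ) = det(λI - G).
Expanding the 3×3 determinant: p(λ) = λ^3 + 11λ^2 - 32λ - 420.
Try λ = 6: p(6) = 0, so 6 is a root.
Factor out (λ - 6): p(λ) = (λ - 6)·(λ^2 + 17λ + 70).
The quadratic factors as (λ + 10)·(λ + 7).
Eigenvalues: -10, -7, 6.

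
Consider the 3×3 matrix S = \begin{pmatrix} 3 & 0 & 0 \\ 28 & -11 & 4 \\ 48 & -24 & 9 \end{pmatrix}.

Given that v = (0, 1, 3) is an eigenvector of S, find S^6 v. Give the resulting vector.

First find the eigenvalue: Sv = (0, 1, 3) = 1·(0, 1, 3), so λ = 1.
Then S^6 v = λ^6·v = 1^6·(0, 1, 3) = 1·(0, 1, 3) = (0, 1, 3).

(0, 1, 3)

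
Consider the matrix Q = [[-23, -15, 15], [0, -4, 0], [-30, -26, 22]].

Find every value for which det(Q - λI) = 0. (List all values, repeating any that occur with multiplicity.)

Compute the characteristic polynomial p(λ) = det(λI - Q).
Expanding along the first row, p(λ) = λ^3 + 5λ^2 - 52λ - 224.
Since p(-4) = 0, λ = -4 is a root.
Dividing by (λ + 4) leaves λ^2 + λ - 56.
The quadratic factors as (λ + 8)·(λ - 7).
Eigenvalues: -8, -4, 7.

-8, -4, 7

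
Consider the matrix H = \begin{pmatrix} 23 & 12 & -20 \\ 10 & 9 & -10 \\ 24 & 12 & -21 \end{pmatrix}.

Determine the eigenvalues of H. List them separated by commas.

-1, 3, 9

Compute the characteristic polynomial p(λ) = det(λI - H).
Expanding along the first row, p(λ) = λ^3 - 11λ^2 + 15λ + 27.
Since p(3) = 0, λ = 3 is a root.
Dividing by (λ - 3) leaves λ^2 - 8λ - 9.
The quadratic factors as (λ + 1)·(λ - 9).
Eigenvalues: -1, 3, 9.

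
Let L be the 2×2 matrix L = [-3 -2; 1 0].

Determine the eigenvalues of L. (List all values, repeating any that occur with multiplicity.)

-2, -1

det(L - λI) = (-3 - λ)(0 - λ) - (-2)·(1) = λ^2 + 3λ + 2.
This factors as (λ + 2)·(λ + 1) = 0.
Eigenvalues: -2, -1.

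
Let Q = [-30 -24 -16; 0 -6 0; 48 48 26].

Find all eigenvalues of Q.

The characteristic polynomial is p(lambda) = det(lambda·I - Q).
Expanding along the first row, p(lambda) = lambda^3 + 10·lambda^2 + 12·lambda - 72.
Since p(-6) = 0, lambda = -6 is a root.
Factor out (lambda + 6): p(lambda) = (lambda + 6)·(lambda^2 + 4·lambda - 12).
The quadratic factors as (lambda + 6)·(lambda - 2).
Eigenvalues: -6, -6, 2.

-6, -6, 2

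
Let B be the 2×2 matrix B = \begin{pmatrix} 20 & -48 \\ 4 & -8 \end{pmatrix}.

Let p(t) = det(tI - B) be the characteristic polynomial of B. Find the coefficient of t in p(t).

-12

The coefficient of t of det(tI - B) is −trace(B).
trace(B) = (20) + (-8) = 12, so the coefficient is -12.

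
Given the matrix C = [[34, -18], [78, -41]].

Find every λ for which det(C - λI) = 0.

det(C - λI) = (34 - λ)(-41 - λ) - (-18)·(78) = λ^2 + 7λ + 10.
This factors as (λ + 5)·(λ + 2) = 0.
Eigenvalues: -5, -2.

-5, -2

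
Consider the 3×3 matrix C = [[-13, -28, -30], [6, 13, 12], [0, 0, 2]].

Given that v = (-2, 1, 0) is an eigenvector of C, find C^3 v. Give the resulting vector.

(-2, 1, 0)

First find the eigenvalue: Cv = (-2, 1, 0) = 1·(-2, 1, 0), so λ = 1.
Then C^3 v = λ^3·v = 1^3·(-2, 1, 0) = 1·(-2, 1, 0) = (-2, 1, 0).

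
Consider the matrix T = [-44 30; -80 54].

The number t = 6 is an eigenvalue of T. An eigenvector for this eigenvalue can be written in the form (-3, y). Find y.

We need (T - 6I)v = 0.
T - 6I = [[-50, 30], [-80, 48]].
Row 1: (-50)·-3 + (30)·y = 0
Row 2: (-80)·-3 + (48)·y = 0
Solving gives y = -5.
Check: T·(-3, -5) = (-18, -30) = 6·(-3, -5).

-5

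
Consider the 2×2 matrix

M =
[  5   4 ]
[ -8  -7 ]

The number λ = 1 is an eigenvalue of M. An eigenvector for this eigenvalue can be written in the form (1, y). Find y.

We need (M - 1I)v = 0.
M - 1I = [[4, 4], [-8, -8]].
Row 1: (4)·1 + (4)·y = 0
Row 2: (-8)·1 + (-8)·y = 0
Solving gives y = -1.
Check: M·(1, -1) = (1, -1) = 1·(1, -1).

-1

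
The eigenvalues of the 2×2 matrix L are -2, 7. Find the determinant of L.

det(L) is the product of the eigenvalues: (-2) · (7) = -14.

-14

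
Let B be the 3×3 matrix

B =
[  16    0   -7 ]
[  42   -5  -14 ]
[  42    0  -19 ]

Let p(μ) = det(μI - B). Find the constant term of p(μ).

-50

p(μ) = μ^3 + 8μ^2 + 5μ - 50.
The constant term is -50.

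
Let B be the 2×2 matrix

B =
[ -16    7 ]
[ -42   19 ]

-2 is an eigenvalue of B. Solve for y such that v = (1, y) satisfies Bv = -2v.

2

We need (B + 2I)v = 0.
B + 2I = [[-14, 7], [-42, 21]].
Row 1: (-14)·1 + (7)·y = 0
Row 2: (-42)·1 + (21)·y = 0
Solving gives y = 2.
Check: B·(1, 2) = (-2, -4) = -2·(1, 2).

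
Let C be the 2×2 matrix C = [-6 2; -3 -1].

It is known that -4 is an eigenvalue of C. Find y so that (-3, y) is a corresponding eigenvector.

We need (C + 4I)v = 0.
C + 4I = [[-2, 2], [-3, 3]].
Row 1: (-2)·-3 + (2)·y = 0
Row 2: (-3)·-3 + (3)·y = 0
Solving gives y = -3.
Check: C·(-3, -3) = (12, 12) = -4·(-3, -3).

-3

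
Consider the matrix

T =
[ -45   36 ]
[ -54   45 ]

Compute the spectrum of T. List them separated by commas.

det(T - rI) = (-45 - r)(45 - r) - (36)·(-54) = r^2 - 81.
This factors as (r + 9)·(r - 9) = 0.
Eigenvalues: -9, 9.

-9, 9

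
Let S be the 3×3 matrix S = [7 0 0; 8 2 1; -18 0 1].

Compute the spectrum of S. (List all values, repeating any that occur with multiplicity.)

Compute the characteristic polynomial p(λ) = det(λI - S).
Expanding along the first row, p(λ) = λ^3 - 10λ^2 + 23λ - 14.
Try λ = 7: p(7) = 0, so 7 is a root.
Factor out (λ - 7): p(λ) = (λ - 7)·(λ^2 - 3λ + 2).
The quadratic factors as (λ - 1)·(λ - 2).
Eigenvalues: 1, 2, 7.

1, 2, 7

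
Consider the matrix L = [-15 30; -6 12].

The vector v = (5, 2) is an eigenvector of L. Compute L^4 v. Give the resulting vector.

First find the eigenvalue: Lv = (-15, -6) = -3·(5, 2), so λ = -3.
Then L^4 v = λ^4·v = (-3)^4·(5, 2) = 81·(5, 2) = (405, 162).

(405, 162)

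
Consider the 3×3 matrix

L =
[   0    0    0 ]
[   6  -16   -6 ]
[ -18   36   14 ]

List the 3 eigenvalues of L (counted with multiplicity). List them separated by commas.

Compute the characteristic polynomial p(lambda) = det(lambda·I - L).
Expanding along the first row, p(lambda) = lambda^3 + 2·lambda^2 - 8·lambda.
Rational-root test: lambda = 0 gives p(0) = 0.
Dividing by lambda leaves lambda^2 + 2·lambda - 8.
The quadratic factors as (lambda + 4)·(lambda - 2).
Eigenvalues: -4, 0, 2.

-4, 0, 2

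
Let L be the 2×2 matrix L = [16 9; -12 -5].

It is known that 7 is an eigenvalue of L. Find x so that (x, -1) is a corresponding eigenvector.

We need (L - 7I)v = 0.
L - 7I = [[9, 9], [-12, -12]].
Row 1: (9)·x + (9)·-1 = 0
Row 2: (-12)·x + (-12)·-1 = 0
Solving gives x = 1.
Check: L·(1, -1) = (7, -7) = 7·(1, -1).

1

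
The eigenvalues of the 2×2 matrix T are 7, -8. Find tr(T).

trace(T) is the sum of the eigenvalues: (7) + (-8) = -1.

-1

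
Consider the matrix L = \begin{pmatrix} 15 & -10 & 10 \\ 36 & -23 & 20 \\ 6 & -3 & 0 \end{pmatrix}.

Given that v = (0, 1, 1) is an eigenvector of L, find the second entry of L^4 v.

81

First find the eigenvalue: Lv = (0, -3, -3) = -3·(0, 1, 1), so λ = -3.
Then L^4 v = λ^4·v = (-3)^4·(0, 1, 1) = 81·(0, 1, 1) = (0, 81, 81).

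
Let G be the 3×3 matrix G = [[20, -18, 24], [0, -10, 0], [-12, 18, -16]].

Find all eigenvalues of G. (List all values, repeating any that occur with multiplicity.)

The characteristic polynomial is p(λ) = det(λI - G).
Expanding the 3×3 determinant: p(λ) = λ^3 + 6λ^2 - 72λ - 320.
Try λ = -10: p(-10) = 0, so -10 is a root.
Factor out (λ + 10): p(λ) = (λ + 10)·(λ^2 - 4λ - 32).
The quadratic factors as (λ + 4)·(λ - 8).
Eigenvalues: -10, -4, 8.

-10, -4, 8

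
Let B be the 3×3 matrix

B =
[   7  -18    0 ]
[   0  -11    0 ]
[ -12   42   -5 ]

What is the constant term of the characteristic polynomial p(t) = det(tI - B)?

-385

p(0) = det(0·I − B) = det(−B) = (−1)^3·det(B).
det(B) = 385, so p(0) = -385.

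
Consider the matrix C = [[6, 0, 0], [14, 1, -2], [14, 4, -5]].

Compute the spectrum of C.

-3, -1, 6

Set up det(sI - C) = 0.
Cofactor expansion gives p(s) = s^3 - 2s^2 - 21s - 18.
Since p(-1) = 0, s = -1 is a root.
Dividing by (s + 1) leaves s^2 - 3s - 18.
The quadratic factors as (s + 3)·(s - 6).
Eigenvalues: -3, -1, 6.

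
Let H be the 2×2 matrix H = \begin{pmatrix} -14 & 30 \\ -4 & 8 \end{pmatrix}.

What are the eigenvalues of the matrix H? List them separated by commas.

-4, -2

det(H - lambda·I) = (-14 - lambda)(8 - lambda) - (30)·(-4) = lambda^2 + 6·lambda + 8.
This factors as (lambda + 4)·(lambda + 2) = 0.
Eigenvalues: -4, -2.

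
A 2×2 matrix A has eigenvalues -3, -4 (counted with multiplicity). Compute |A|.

12

det(A) is the product of the eigenvalues: (-3) · (-4) = 12.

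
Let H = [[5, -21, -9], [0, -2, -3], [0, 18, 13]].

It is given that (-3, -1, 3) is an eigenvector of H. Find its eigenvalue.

7

Compute Hv: H·(-3, -1, 3) = (-21, -7, 21).
Since Hv = λv, compare component 1: -21 = λ·-3, so λ = 7.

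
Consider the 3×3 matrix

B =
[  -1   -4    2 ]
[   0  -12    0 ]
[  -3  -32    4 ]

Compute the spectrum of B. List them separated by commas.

-12, 1, 2

Compute the characteristic polynomial p(t) = det(tI - B).
Expanding along the first row, p(t) = t^3 + 9t^2 - 34t + 24.
Try t = -12: p(-12) = 0, so -12 is a root.
Dividing by (t + 12) leaves t^2 - 3t + 2.
The quadratic factors as (t - 1)·(t - 2).
Eigenvalues: -12, 1, 2.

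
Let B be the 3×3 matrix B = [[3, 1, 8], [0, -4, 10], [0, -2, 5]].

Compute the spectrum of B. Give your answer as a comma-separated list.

Set up det(λI - B) = 0.
Cofactor expansion gives p(λ) = λ^3 - 4λ^2 + 3λ.
Try λ = 0: p(0) = 0, so 0 is a root.
Dividing by λ leaves λ^2 - 4λ + 3.
The quadratic factors as (λ - 1)·(λ - 3).
Eigenvalues: 0, 1, 3.

0, 1, 3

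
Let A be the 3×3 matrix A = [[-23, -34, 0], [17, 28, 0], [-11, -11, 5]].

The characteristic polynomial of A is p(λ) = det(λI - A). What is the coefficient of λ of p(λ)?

-41

p(λ) = λ^3 - 10λ^2 - 41λ + 330.
The coefficient of λ is -41.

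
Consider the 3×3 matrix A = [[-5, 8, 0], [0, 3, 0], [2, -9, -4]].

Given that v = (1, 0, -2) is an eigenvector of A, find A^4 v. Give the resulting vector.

(625, 0, -1250)

First find the eigenvalue: Av = (-5, 0, 10) = -5·(1, 0, -2), so λ = -5.
Then A^4 v = λ^4·v = (-5)^4·(1, 0, -2) = 625·(1, 0, -2) = (625, 0, -1250).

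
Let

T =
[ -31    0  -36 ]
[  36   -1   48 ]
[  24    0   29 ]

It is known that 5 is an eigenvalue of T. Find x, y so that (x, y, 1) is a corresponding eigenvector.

-1, 2

We need (T - 5I)v = 0.
T - 5I = [[-36, 0, -36], [36, -6, 48], [24, 0, 24]].
Row 1: (-36)·x + (0)·y + (-36)·1 = 0
Row 2: (36)·x + (-6)·y + (48)·1 = 0
Row 3: (24)·x + (0)·y + (24)·1 = 0
Solving gives x = -1, y = 2.
Check: T·(-1, 2, 1) = (-5, 10, 5) = 5·(-1, 2, 1).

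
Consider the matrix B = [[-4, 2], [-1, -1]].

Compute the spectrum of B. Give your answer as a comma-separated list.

-3, -2

det(B - μI) = (-4 - μ)(-1 - μ) - (2)·(-1) = μ^2 + 5μ + 6.
This factors as (μ + 3)·(μ + 2) = 0.
Eigenvalues: -3, -2.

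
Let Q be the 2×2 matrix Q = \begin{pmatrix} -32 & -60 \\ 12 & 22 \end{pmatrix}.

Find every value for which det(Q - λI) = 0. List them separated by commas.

-8, -2

det(Q - μI) = (-32 - μ)(22 - μ) - (-60)·(12) = μ^2 + 10μ + 16.
This factors as (μ + 8)·(μ + 2) = 0.
Eigenvalues: -8, -2.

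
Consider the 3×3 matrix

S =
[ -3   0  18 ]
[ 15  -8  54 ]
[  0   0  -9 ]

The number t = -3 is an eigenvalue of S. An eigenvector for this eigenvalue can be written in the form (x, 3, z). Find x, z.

1, 0

We need (S + 3I)v = 0.
S + 3I = [[0, 0, 18], [15, -5, 54], [0, 0, -6]].
Row 1: (0)·x + (0)·3 + (18)·z = 0
Row 2: (15)·x + (-5)·3 + (54)·z = 0
Row 3: (0)·x + (0)·3 + (-6)·z = 0
Solving gives x = 1, z = 0.
Check: S·(1, 3, 0) = (-3, -9, 0) = -3·(1, 3, 0).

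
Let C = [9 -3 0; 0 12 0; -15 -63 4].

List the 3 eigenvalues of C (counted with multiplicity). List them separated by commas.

4, 9, 12

The characteristic polynomial is p(μ) = det(μI - C).
Expanding along the first row, p(μ) = μ^3 - 25μ^2 + 192μ - 432.
Since p(9) = 0, μ = 9 is a root.
Dividing by (μ - 9) leaves μ^2 - 16μ + 48.
The quadratic factors as (μ - 4)·(μ - 12).
Eigenvalues: 4, 9, 12.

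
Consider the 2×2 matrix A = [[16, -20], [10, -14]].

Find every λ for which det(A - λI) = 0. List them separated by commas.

det(A - λI) = (16 - λ)(-14 - λ) - (-20)·(10) = λ^2 - 2λ - 24.
This factors as (λ + 4)·(λ - 6) = 0.
Eigenvalues: -4, 6.

-4, 6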